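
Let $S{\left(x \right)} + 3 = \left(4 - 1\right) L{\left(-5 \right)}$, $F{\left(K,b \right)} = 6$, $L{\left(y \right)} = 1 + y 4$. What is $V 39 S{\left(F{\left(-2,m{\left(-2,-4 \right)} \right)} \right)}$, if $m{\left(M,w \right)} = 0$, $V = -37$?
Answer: $86580$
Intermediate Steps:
$L{\left(y \right)} = 1 + 4 y$
$S{\left(x \right)} = -60$ ($S{\left(x \right)} = -3 + \left(4 - 1\right) \left(1 + 4 \left(-5\right)\right) = -3 + 3 \left(1 - 20\right) = -3 + 3 \left(-19\right) = -3 - 57 = -60$)
$V 39 S{\left(F{\left(-2,m{\left(-2,-4 \right)} \right)} \right)} = \left(-37\right) 39 \left(-60\right) = \left(-1443\right) \left(-60\right) = 86580$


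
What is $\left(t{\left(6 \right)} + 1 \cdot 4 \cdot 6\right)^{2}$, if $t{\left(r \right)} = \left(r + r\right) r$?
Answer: $9216$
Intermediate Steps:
$t{\left(r \right)} = 2 r^{2}$ ($t{\left(r \right)} = 2 r r = 2 r^{2}$)
$\left(t{\left(6 \right)} + 1 \cdot 4 \cdot 6\right)^{2} = \left(2 \cdot 6^{2} + 1 \cdot 4 \cdot 6\right)^{2} = \left(2 \cdot 36 + 4 \cdot 6\right)^{2} = \left(72 + 24\right)^{2} = 96^{2} = 9216$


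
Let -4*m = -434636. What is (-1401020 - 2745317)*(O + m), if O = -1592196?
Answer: 6151244353969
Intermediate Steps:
m = 108659 (m = -1/4*(-434636) = 108659)
(-1401020 - 2745317)*(O + m) = (-1401020 - 2745317)*(-1592196 + 108659) = -4146337*(-1483537) = 6151244353969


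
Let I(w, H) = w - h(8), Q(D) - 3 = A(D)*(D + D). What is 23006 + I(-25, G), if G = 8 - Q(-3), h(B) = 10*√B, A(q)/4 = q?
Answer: 22981 - 20*√2 ≈ 22953.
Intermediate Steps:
A(q) = 4*q
Q(D) = 3 + 8*D² (Q(D) = 3 + (4*D)*(D + D) = 3 + (4*D)*(2*D) = 3 + 8*D²)
G = -67 (G = 8 - (3 + 8*(-3)²) = 8 - (3 + 8*9) = 8 - (3 + 72) = 8 - 1*75 = 8 - 75 = -67)
I(w, H) = w - 20*√2 (I(w, H) = w - 10*√8 = w - 10*2*√2 = w - 20*√2)
23006 + I(-25, G) = 23006 + (-25 - 20*√2) = 22981 - 20*√2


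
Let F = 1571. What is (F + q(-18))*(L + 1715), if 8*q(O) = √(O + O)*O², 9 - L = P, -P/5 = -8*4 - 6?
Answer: 2409914 + 372762*I ≈ 2.4099e+6 + 3.7276e+5*I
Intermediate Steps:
P = 190 (P = -5*(-8*4 - 6) = -5*(-32 - 6) = -5*(-38) = 190)
L = -181 (L = 9 - 1*190 = 9 - 190 = -181)
q(O) = √2*O^(5/2)/8 (q(O) = (√(O + O)*O²)/8 = (√(2*O)*O²)/8 = ((√2*√O)*O²)/8 = (√2*O^(5/2))/8 = √2*O^(5/2)/8)
(F + q(-18))*(L + 1715) = (1571 + √2*(-18)^(5/2)/8)*(-181 + 1715) = (1571 + √2*(972*I*√2)/8)*1534 = (1571 + 243*I)*1534 = 2409914 + 372762*I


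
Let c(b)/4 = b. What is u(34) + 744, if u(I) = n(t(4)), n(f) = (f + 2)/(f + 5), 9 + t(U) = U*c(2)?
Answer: 20857/28 ≈ 744.89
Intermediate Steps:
c(b) = 4*b
t(U) = -9 + 8*U (t(U) = -9 + U*(4*2) = -9 + U*8 = -9 + 8*U)
n(f) = (2 + f)/(5 + f)
u(I) = 25/28 (u(I) = (2 + (-9 + 8*4))/(5 + (-9 + 8*4)) = (2 + (-9 + 32))/(5 + (-9 + 32)) = (2 + 23)/(5 + 23) = 25/28)
u(34) + 744 = 25/28 + 744 = 20857/28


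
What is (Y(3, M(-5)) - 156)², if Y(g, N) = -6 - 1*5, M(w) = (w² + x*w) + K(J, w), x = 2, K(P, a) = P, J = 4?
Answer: 27889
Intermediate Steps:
M(w) = 4 + w² + 2*w (M(w) = (w² + 2*w) + 4 = 4 + w² + 2*w)
Y(g, N) = -11 (Y(g, N) = -6 - 5 = -11)
(Y(3, M(-5)) - 156)² = (-11 - 156)² = (-167)² = 27889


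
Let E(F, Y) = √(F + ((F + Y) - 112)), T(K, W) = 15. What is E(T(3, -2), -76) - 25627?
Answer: -25627 + I*√158 ≈ -25627.0 + 12.57*I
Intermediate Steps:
E(F, Y) = √(-112 + Y + 2*F) (E(F, Y) = √(F + (-112 + F + Y)) = √(-112 + Y + 2*F))
E(T(3, -2), -76) - 25627 = √(-112 - 76 + 2*15) - 25627 = √(-112 - 76 + 30) - 25627 = √(-158) - 25627 = I*√158 - 25627 = -25627 + I*√158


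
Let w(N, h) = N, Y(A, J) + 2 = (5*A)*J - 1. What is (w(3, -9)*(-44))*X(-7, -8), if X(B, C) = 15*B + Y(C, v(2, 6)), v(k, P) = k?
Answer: 24816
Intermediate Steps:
Y(A, J) = -3 + 5*A*J (Y(A, J) = -2 + ((5*A)*J - 1) = -2 + (5*A*J - 1) = -2 + (-1 + 5*A*J) = -3 + 5*A*J)
X(B, C) = -3 + 10*C + 15*B (X(B, C) = 15*B + (-3 + 5*C*2) = 15*B + (-3 + 10*C) = -3 + 10*C + 15*B)
(w(3, -9)*(-44))*X(-7, -8) = (3*(-44))*(-3 + 10*(-8) + 15*(-7)) = -132*(-3 - 80 - 105) = -132*(-188) = 24816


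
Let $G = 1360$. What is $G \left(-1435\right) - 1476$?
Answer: $-1953076$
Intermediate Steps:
$G \left(-1435\right) - 1476 = 1360 \left(-1435\right) - 1476 = -1951600 - 1476 = -1953076$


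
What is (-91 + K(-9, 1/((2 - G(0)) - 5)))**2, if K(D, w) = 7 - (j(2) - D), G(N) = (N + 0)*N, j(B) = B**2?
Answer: 9409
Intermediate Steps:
G(N) = N**2 (G(N) = N*N = N**2)
K(D, w) = 3 + D (K(D, w) = 7 - (2**2 - D) = 7 - (4 - D) = 7 + (-4 + D) = 3 + D)
(-91 + K(-9, 1/((2 - G(0)) - 5)))**2 = (-91 + (3 - 9))**2 = (-91 - 6)**2 = (-97)**2 = 9409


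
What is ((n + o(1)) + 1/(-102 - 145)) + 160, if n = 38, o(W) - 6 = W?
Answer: 50634/247 ≈ 205.00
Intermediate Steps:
o(W) = 6 + W
((n + o(1)) + 1/(-102 - 145)) + 160 = ((38 + (6 + 1)) + 1/(-102 - 145)) + 160 = ((38 + 7) + 1/(-247)) + 160 = (45 - 1/247) + 160 = 11114/247 + 160 = 50634/247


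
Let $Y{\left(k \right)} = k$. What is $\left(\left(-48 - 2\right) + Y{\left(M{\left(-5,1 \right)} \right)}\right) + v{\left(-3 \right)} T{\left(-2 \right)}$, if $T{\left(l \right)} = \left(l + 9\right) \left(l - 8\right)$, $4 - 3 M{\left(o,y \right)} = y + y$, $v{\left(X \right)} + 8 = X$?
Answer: $\frac{2162}{3} \approx 720.67$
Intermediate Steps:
$v{\left(X \right)} = -8 + X$
$M{\left(o,y \right)} = \frac{4}{3} - \frac{2 y}{3}$ ($M{\left(o,y \right)} = \frac{4}{3} - \frac{y + y}{3} = \frac{4}{3} - \frac{2 y}{3}$)
$T{\left(l \right)} = \left(-8 + l\right) \left(9 + l\right)$ ($T{\left(l \right)} = \left(9 + l\right) \left(-8 + l\right) = \left(-8 + l\right) \left(9 + l\right)$)
$\left(\left(-48 - 2\right) + Y{\left(M{\left(-5,1 \right)} \right)}\right) + v{\left(-3 \right)} T{\left(-2 \right)} = \left(\left(-48 - 2\right) + \left(\frac{4}{3} - \frac{2}{3}\right)\right) + \left(-8 - 3\right) \left(-72 - 2 + \left(-2\right)^{2}\right) = \left(-50 + \left(\frac{4}{3} - \frac{2}{3}\right)\right) - 11 \left(-72 - 2 + 4\right) = \left(-50 + \frac{2}{3}\right) - -770 = - \frac{148}{3} + 770 = \frac{2162}{3}$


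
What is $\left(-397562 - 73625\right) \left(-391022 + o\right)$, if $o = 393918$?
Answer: $-1364557552$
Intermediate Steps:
$\left(-397562 - 73625\right) \left(-391022 + o\right) = \left(-397562 - 73625\right) \left(-391022 + 393918\right) = \left(-471187\right) 2896 = -1364557552$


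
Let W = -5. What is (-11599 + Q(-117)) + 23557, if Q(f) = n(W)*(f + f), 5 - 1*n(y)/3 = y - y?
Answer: 8448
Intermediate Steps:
n(y) = 15 (n(y) = 15 - 3*(y - y) = 15 - 3*0 = 15 + 0 = 15)
Q(f) = 30*f (Q(f) = 15*(f + f) = 15*(2*f) = 30*f)
(-11599 + Q(-117)) + 23557 = (-11599 + 30*(-117)) + 23557 = (-11599 - 3510) + 23557 = -15109 + 23557 = 8448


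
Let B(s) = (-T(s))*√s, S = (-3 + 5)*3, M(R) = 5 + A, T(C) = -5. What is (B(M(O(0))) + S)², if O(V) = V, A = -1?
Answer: 256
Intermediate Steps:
M(R) = 4 (M(R) = 5 - 1 = 4)
S = 6 (S = 2*3 = 6)
B(s) = 5*√s (B(s) = (-1*(-5))*√s = 5*√s)
(B(M(O(0))) + S)² = (5*√4 + 6)² = (5*2 + 6)² = (10 + 6)² = 16² = 256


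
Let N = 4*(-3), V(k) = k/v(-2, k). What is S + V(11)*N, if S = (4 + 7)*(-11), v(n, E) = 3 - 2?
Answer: -253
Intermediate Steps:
v(n, E) = 1
V(k) = k (V(k) = k/1 = k*1 = k)
N = -12
S = -121 (S = 11*(-11) = -121)
S + V(11)*N = -121 + 11*(-12) = -121 - 132 = -253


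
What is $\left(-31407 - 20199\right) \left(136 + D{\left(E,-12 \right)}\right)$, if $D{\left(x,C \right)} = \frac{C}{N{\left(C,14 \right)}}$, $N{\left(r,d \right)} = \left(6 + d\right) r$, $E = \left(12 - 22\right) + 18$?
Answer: $- \frac{70209963}{10} \approx -7.021 \cdot 10^{6}$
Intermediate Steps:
$E = 8$ ($E = -10 + 18 = 8$)
$N{\left(r,d \right)} = r \left(6 + d\right)$
$D{\left(x,C \right)} = \frac{1}{20}$ ($D{\left(x,C \right)} = \frac{C}{C \left(6 + 14\right)} = \frac{C}{C 20} = \frac{C}{20 C} = C \frac{1}{20 C} = \frac{1}{20}$)
$\left(-31407 - 20199\right) \left(136 + D{\left(E,-12 \right)}\right) = \left(-31407 - 20199\right) \left(136 + \frac{1}{20}\right) = \left(-51606\right) \frac{2721}{20} = - \frac{70209963}{10}$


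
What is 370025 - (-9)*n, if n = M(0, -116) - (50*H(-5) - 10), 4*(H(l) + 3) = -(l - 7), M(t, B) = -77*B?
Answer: 450503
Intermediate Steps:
H(l) = -5/4 - l/4 (H(l) = -3 + (-(l - 7))/4 = -3 + (-(-7 + l))/4 = -3 + (7 - l)/4 = -3 + (7/4 - l/4) = -5/4 - l/4)
n = 8942 (n = -77*(-116) - (50*(-5/4 - ¼*(-5)) - 10) = 8932 - (50*(-5/4 + 5/4) - 10) = 8932 - (50*0 - 10) = 8932 - (0 - 10) = 8932 - 1*(-10) = 8932 + 10 = 8942)
370025 - (-9)*n = 370025 - (-9)*8942 = 370025 - 1*(-80478) = 370025 + 80478 = 450503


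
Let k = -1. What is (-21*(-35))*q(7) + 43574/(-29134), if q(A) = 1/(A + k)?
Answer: 3525341/29134 ≈ 121.00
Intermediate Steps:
q(A) = 1/(-1 + A) (q(A) = 1/(A - 1) = 1/(-1 + A))
(-21*(-35))*q(7) + 43574/(-29134) = (-21*(-35))/(-1 + 7) + 43574/(-29134) = 735/6 + 43574*(-1/29134) = 735*(1/6) - 21787/14567 = 245/2 - 21787/14567 = 3525341/29134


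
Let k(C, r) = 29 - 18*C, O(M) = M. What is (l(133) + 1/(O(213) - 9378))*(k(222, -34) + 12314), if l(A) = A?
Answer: 10174525568/9165 ≈ 1.1102e+6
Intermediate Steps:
(l(133) + 1/(O(213) - 9378))*(k(222, -34) + 12314) = (133 + 1/(213 - 9378))*((29 - 18*222) + 12314) = (133 + 1/(-9165))*((29 - 3996) + 12314) = (133 - 1/9165)*(-3967 + 12314) = (1218944/9165)*8347 = 10174525568/9165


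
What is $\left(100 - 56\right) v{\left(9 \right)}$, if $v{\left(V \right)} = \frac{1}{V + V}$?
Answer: $\frac{22}{9} \approx 2.4444$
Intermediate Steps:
$v{\left(V \right)} = \frac{1}{2 V}$
$\left(100 - 56\right) v{\left(9 \right)} = \left(100 - 56\right) \frac{1}{2 \cdot 9} = 44 \cdot \frac{1}{2} \cdot \frac{1}{9} = 44 \cdot \frac{1}{18} = \frac{22}{9}$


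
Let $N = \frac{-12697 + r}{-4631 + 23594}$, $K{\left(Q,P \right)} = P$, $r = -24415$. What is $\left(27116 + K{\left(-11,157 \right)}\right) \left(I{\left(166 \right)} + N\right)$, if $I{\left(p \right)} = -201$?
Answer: $- \frac{34988304425}{6321} \approx -5.5352 \cdot 10^{6}$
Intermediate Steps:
$N = - \frac{37112}{18963}$ ($N = \frac{-12697 - 24415}{-4631 + 23594} = - \frac{37112}{18963} \approx -1.9571$)
$\left(27116 + K{\left(-11,157 \right)}\right) \left(I{\left(166 \right)} + N\right) = \left(27116 + 157\right) \left(-201 - \frac{37112}{18963}\right) = 27273 \left(- \frac{3848675}{18963}\right) = - \frac{34988304425}{6321}$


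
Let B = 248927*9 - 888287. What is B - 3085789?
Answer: -1733733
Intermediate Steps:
B = 1352056 (B = 2240343 - 888287 = 1352056)
B - 3085789 = 1352056 - 3085789 = -1733733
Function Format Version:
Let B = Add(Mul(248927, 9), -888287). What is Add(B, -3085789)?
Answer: -1733733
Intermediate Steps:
B = 1352056 (B = Add(2240343, -888287) = 1352056)
Add(B, -3085789) = Add(1352056, -3085789) = -1733733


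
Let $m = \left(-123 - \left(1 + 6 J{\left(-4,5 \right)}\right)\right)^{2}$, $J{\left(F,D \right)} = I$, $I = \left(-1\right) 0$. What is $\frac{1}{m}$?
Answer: $\frac{1}{15376} \approx 6.5036 \cdot 10^{-5}$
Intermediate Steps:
$I = 0$
$J{\left(F,D \right)} = 0$
$m = 15376$ ($m = \left(-123 - 1\right)^{2} = \left(-124\right)^{2} = 15376$)
$\frac{1}{m} = \frac{1}{15376}$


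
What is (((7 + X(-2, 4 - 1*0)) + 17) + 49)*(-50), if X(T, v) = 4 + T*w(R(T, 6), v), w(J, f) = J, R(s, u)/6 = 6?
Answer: -250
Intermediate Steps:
R(s, u) = 36 (R(s, u) = 6*6 = 36)
X(T, v) = 4 + 36*T (X(T, v) = 4 + T*36 = 4 + 36*T)
(((7 + X(-2, 4 - 1*0)) + 17) + 49)*(-50) = (((7 + (4 + 36*(-2))) + 17) + 49)*(-50) = (((7 + (4 - 72)) + 17) + 49)*(-50) = (((7 - 68) + 17) + 49)*(-50) = ((-61 + 17) + 49)*(-50) = (-44 + 49)*(-50) = 5*(-50) = -250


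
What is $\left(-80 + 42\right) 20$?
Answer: $-760$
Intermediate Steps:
$\left(-80 + 42\right) 20 = \left(-38\right) 20 = -760$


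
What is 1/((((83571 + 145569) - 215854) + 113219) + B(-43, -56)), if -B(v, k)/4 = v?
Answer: 1/126677 ≈ 7.8941e-6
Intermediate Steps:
B(v, k) = -4*v
1/((((83571 + 145569) - 215854) + 113219) + B(-43, -56)) = 1/((((83571 + 145569) - 215854) + 113219) - 4*(-43)) = 1/(((229140 - 215854) + 113219) + 172) = 1/((13286 + 113219) + 172) = 1/(126505 + 172) = 1/126677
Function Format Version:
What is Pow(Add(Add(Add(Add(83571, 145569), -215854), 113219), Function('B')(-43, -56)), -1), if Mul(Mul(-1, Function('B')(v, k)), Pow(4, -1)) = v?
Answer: Rational(1, 126677) ≈ 7.8941e-6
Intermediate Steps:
Function('B')(v, k) = Mul(-4, v)
Pow(Add(Add(Add(Add(83571, 145569), -215854), 113219), Function('B')(-43, -56)), -1) = Pow(Add(Add(Add(Add(83571, 145569), -215854), 113219), Mul(-4, -43)), -1) = Pow(Add(Add(Add(229140, -215854), 113219), 172), -1) = Pow(Add(Add(13286, 113219), 172), -1) = Pow(Add(126505, 172), -1) = Pow(126677, -1) = Rational(1, 126677)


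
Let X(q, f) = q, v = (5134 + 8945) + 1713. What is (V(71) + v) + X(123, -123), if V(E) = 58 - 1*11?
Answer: 15962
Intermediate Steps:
V(E) = 47 (V(E) = 58 - 11 = 47)
v = 15792 (v = 14079 + 1713 = 15792)
(V(71) + v) + X(123, -123) = (47 + 15792) + 123 = 15839 + 123 = 15962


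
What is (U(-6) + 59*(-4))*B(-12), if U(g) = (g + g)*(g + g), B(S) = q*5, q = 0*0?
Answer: 0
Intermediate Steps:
q = 0
B(S) = 0 (B(S) = 0*5 = 0)
U(g) = 4*g² (U(g) = (2*g)*(2*g) = 4*g²)
(U(-6) + 59*(-4))*B(-12) = (4*(-6)² + 59*(-4))*0 = (4*36 - 236)*0 = (144 - 236)*0 = -92*0 = 0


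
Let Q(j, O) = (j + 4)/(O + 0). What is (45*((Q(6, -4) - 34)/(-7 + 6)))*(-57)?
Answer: -187245/2 ≈ -93623.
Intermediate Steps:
Q(j, O) = (4 + j)/O
(45*((Q(6, -4) - 34)/(-7 + 6)))*(-57) = (45*(((4 + 6)/(-4) - 34)/(-7 + 6)))*(-57) = (45*((-¼*10 - 34)/(-1)))*(-57) = (45*((-5/2 - 34)*(-1)))*(-57) = (45*(-73/2*(-1)))*(-57) = (45*(73/2))*(-57) = (3285/2)*(-57) = -187245/2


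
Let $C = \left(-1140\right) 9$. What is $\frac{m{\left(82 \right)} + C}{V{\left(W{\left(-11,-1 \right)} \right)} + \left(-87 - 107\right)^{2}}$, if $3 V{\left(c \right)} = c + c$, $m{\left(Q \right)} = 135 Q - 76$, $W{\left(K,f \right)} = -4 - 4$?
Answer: $\frac{1101}{56446} \approx 0.019505$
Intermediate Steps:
$C = -10260$
$W{\left(K,f \right)} = -8$ ($W{\left(K,f \right)} = -4 - 4 = -8$)
$m{\left(Q \right)} = -76 + 135 Q$
$V{\left(c \right)} = \frac{2 c}{3}$ ($V{\left(c \right)} = \frac{c + c}{3} = \frac{2 c}{3}$)
$\frac{m{\left(82 \right)} + C}{V{\left(W{\left(-11,-1 \right)} \right)} + \left(-87 - 107\right)^{2}} = \frac{\left(-76 + 135 \cdot 82\right) - 10260}{\frac{2}{3} \left(-8\right) + \left(-87 - 107\right)^{2}} = \frac{\left(-76 + 11070\right) - 10260}{- \frac{16}{3} + \left(-194\right)^{2}} = \frac{10994 - 10260}{- \frac{16}{3} + 37636} = \frac{734}{\frac{112892}{3}} = 734 \cdot \frac{3}{112892} = \frac{1101}{56446}$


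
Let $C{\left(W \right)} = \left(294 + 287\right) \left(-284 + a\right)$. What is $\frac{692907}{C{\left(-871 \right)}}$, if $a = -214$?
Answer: $- \frac{230969}{96446} \approx -2.3948$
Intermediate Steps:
$C{\left(W \right)} = -289338$ ($C{\left(W \right)} = \left(294 + 287\right) \left(-284 - 214\right) = 581 \left(-498\right) = -289338$)
$\frac{692907}{C{\left(-871 \right)}} = \frac{692907}{-289338} = 692907 \left(- \frac{1}{289338}\right) = - \frac{230969}{96446}$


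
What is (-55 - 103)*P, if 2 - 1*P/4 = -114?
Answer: -73312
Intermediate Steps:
P = 464 (P = 8 - 4*(-114) = 8 + 456 = 464)
(-55 - 103)*P = (-55 - 103)*464 = -158*464 = -73312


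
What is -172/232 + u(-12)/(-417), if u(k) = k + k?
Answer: -5513/8062 ≈ -0.68383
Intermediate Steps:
u(k) = 2*k
-172/232 + u(-12)/(-417) = -172/232 + (2*(-12))/(-417) = -172*1/232 - 24*(-1/417) = -43/58 + 8/139 = -5513/8062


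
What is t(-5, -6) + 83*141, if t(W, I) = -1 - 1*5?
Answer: 11697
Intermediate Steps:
t(W, I) = -6 (t(W, I) = -1 - 5 = -6)
t(-5, -6) + 83*141 = -6 + 83*141 = -6 + 11703 = 11697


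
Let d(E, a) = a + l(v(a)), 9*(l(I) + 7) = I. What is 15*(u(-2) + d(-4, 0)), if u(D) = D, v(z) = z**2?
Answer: -135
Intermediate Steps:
l(I) = -7 + I/9
d(E, a) = -7 + a + a**2/9 (d(E, a) = a + (-7 + a**2/9) = -7 + a + a**2/9)
15*(u(-2) + d(-4, 0)) = 15*(-2 + (-7 + 0 + (1/9)*0**2)) = 15*(-2 + (-7 + 0 + (1/9)*0)) = 15*(-2 + (-7 + 0 + 0)) = 15*(-2 - 7) = 15*(-9) = -135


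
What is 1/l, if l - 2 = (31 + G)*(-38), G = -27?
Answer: -1/150 ≈ -0.0066667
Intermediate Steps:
l = -150 (l = 2 + (31 - 27)*(-38) = 2 + 4*(-38) = 2 - 152 = -150)
1/l = 1/(-150) = -1/150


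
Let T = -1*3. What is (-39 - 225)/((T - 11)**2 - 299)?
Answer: 264/103 ≈ 2.5631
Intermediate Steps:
T = -3
(-39 - 225)/((T - 11)**2 - 299) = (-39 - 225)/((-3 - 11)**2 - 299) = -264/((-14)**2 - 299) = -264/(196 - 299) = -264/(-103) = -264*(-1/103) = 264/103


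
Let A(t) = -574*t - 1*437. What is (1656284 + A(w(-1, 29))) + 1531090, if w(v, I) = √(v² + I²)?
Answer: 3186937 - 574*√842 ≈ 3.1703e+6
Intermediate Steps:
w(v, I) = √(I² + v²)
A(t) = -437 - 574*t (A(t) = -574*t - 437 = -437 - 574*t)
(1656284 + A(w(-1, 29))) + 1531090 = (1656284 + (-437 - 574*√(29² + (-1)²))) + 1531090 = (1656284 + (-437 - 574*√(841 + 1))) + 1531090 = (1656284 + (-437 - 574*√842)) + 1531090 = (1655847 - 574*√842) + 1531090 = 3186937 - 574*√842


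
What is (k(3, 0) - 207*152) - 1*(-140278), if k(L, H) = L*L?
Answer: 108823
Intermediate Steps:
k(L, H) = L**2
(k(3, 0) - 207*152) - 1*(-140278) = (3**2 - 207*152) - 1*(-140278) = (9 - 31464) + 140278 = -31455 + 140278 = 108823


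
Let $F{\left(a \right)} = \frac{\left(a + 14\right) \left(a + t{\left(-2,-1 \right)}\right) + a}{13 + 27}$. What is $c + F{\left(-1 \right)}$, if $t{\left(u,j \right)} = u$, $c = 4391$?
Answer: $4390$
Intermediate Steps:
$F{\left(a \right)} = \frac{a}{40} + \frac{\left(-2 + a\right) \left(14 + a\right)}{40}$ ($F{\left(a \right)} = \frac{\left(a + 14\right) \left(a - 2\right) + a}{13 + 27} = \frac{\left(14 + a\right) \left(-2 + a\right) + a}{40} = \left(\left(-2 + a\right) \left(14 + a\right) + a\right) \frac{1}{40} = \left(a + \left(-2 + a\right) \left(14 + a\right)\right) \frac{1}{40} = \frac{a}{40} + \frac{\left(-2 + a\right) \left(14 + a\right)}{40}$)
$c + F{\left(-1 \right)} = 4391 + \left(- \frac{7}{10} + \frac{\left(-1\right)^{2}}{40} + \frac{13}{40} \left(-1\right)\right) = 4391 - 1 = 4390$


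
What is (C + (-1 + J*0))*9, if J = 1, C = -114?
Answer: -1035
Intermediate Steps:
(C + (-1 + J*0))*9 = (-114 + (-1 + 1*0))*9 = (-114 + (-1 + 0))*9 = (-114 - 1)*9 = -115*9 = -1035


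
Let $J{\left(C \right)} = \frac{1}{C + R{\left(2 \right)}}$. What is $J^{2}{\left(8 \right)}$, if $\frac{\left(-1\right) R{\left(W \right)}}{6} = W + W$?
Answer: $\frac{1}{256} \approx 0.0039063$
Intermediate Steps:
$R{\left(W \right)} = - 12 W$ ($R{\left(W \right)} = - 6 \left(W + W\right) = - 6 \cdot 2 W = - 12 W$)
$J{\left(C \right)} = \frac{1}{-24 + C}$ ($J{\left(C \right)} = \frac{1}{C - 24} = \frac{1}{-24 + C}$)
$J^{2}{\left(8 \right)} = \left(\frac{1}{-24 + 8}\right)^{2} = \left(\frac{1}{-16}\right)^{2} = \left(- \frac{1}{16}\right)^{2} = \frac{1}{256}$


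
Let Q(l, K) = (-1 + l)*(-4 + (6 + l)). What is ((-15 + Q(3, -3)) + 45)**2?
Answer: 1600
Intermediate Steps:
Q(l, K) = (-1 + l)*(2 + l)
((-15 + Q(3, -3)) + 45)**2 = ((-15 + (-2 + 3 + 3**2)) + 45)**2 = ((-15 + (-2 + 3 + 9)) + 45)**2 = ((-15 + 10) + 45)**2 = (-5 + 45)**2 = 40**2 = 1600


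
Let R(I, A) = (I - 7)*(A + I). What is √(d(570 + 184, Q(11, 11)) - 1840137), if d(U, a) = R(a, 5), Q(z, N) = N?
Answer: I*√1840073 ≈ 1356.5*I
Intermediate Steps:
R(I, A) = (-7 + I)*(A + I)
d(U, a) = -35 + a² - 2*a (d(U, a) = a² - 7*5 - 7*a + 5*a = a² - 35 - 7*a + 5*a = -35 + a² - 2*a)
√(d(570 + 184, Q(11, 11)) - 1840137) = √((-35 + 11² - 2*11) - 1840137) = √((-35 + 121 - 22) - 1840137) = √(64 - 1840137) = √(-1840073) = I*√1840073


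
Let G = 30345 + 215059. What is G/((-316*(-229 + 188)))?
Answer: 61351/3239 ≈ 18.941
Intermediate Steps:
G = 245404
G/((-316*(-229 + 188))) = 245404/((-316*(-229 + 188))) = 245404/((-316*(-41))) = 245404/12956 = 245404*(1/12956) = 61351/3239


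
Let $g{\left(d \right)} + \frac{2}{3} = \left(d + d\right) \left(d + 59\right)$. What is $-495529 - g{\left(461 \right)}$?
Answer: $- \frac{2924905}{3} \approx -9.7497 \cdot 10^{5}$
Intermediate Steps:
$g{\left(d \right)} = - \frac{2}{3} + 2 d \left(59 + d\right)$ ($g{\left(d \right)} = - \frac{2}{3} + \left(d + d\right) \left(d + 59\right) = - \frac{2}{3} + 2 d \left(59 + d\right)$)
$-495529 - g{\left(461 \right)} = -495529 - \left(- \frac{2}{3} + 2 \cdot 461^{2} + 118 \cdot 461\right) = -495529 - \left(- \frac{2}{3} + 2 \cdot 212521 + 54398\right) = -495529 - \left(- \frac{2}{3} + 425042 + 54398\right) = -495529 - \frac{1438318}{3} = - \frac{2924905}{3}$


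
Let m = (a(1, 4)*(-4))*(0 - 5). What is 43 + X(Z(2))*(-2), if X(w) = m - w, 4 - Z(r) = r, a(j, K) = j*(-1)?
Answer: 87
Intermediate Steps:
a(j, K) = -j
Z(r) = 4 - r
m = -20 (m = (-1*1*(-4))*(0 - 5) = -1*(-4)*(-5) = 4*(-5) = -20)
X(w) = -20 - w
43 + X(Z(2))*(-2) = 43 + (-20 - (4 - 1*2))*(-2) = 43 + (-20 - (4 - 2))*(-2) = 43 + (-20 - 1*2)*(-2) = 43 + (-20 - 2)*(-2) = 43 - 22*(-2) = 43 + 44 = 87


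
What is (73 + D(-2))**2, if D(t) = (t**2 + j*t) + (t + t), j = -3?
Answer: 6241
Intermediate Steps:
D(t) = t**2 - t (D(t) = (t**2 - 3*t) + (t + t) = (t**2 - 3*t) + 2*t = t**2 - t)
(73 + D(-2))**2 = (73 - 2*(-1 - 2))**2 = (73 - 2*(-3))**2 = (73 + 6)**2 = 79**2 = 6241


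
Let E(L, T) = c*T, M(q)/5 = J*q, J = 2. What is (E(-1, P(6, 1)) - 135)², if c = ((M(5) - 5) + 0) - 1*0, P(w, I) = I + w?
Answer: 32400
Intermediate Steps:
M(q) = 10*q (M(q) = 5*(2*q) = 10*q)
c = 45 (c = ((10*5 - 5) + 0) - 1*0 = ((50 - 5) + 0) + 0 = (45 + 0) + 0 = 45 + 0 = 45)
E(L, T) = 45*T
(E(-1, P(6, 1)) - 135)² = (45*(1 + 6) - 135)² = (45*7 - 135)² = (315 - 135)² = 180² = 32400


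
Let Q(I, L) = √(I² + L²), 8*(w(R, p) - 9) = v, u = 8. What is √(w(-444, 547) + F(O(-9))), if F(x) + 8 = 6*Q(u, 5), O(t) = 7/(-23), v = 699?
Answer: √(1414 + 96*√89)/4 ≈ 12.041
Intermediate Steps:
w(R, p) = 771/8 (w(R, p) = 9 + (⅛)*699 = 9 + 699/8 = 771/8)
O(t) = -7/23 (O(t) = 7*(-1/23) = -7/23)
F(x) = -8 + 6*√89 (F(x) = -8 + 6*√(8² + 5²) = -8 + 6*√(64 + 25) = -8 + 6*√89)
√(w(-444, 547) + F(O(-9))) = √(771/8 + (-8 + 6*√89)) = √(707/8 + 6*√89)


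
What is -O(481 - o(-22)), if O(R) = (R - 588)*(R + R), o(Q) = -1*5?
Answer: 99144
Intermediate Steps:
o(Q) = -5
O(R) = 2*R*(-588 + R) (O(R) = (-588 + R)*(2*R) = 2*R*(-588 + R))
-O(481 - o(-22)) = -2*(481 - 1*(-5))*(-588 + (481 - 1*(-5))) = -2*(481 + 5)*(-588 + (481 + 5)) = -2*486*(-588 + 486) = -2*486*(-102) = -1*(-99144) = 99144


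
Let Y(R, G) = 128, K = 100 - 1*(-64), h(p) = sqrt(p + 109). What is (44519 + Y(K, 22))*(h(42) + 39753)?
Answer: 1774852191 + 44647*sqrt(151) ≈ 1.7754e+9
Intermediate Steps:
h(p) = sqrt(109 + p)
K = 164 (K = 100 + 64 = 164)
(44519 + Y(K, 22))*(h(42) + 39753) = (44519 + 128)*(sqrt(109 + 42) + 39753) = 44647*(sqrt(151) + 39753) = 44647*(39753 + sqrt(151)) = 1774852191 + 44647*sqrt(151)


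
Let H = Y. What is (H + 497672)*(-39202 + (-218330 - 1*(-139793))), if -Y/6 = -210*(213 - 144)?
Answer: -68831632268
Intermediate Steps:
Y = 86940 (Y = -(-1260)*(213 - 144) = -(-1260)*69 = -6*(-14490) = 86940)
H = 86940
(H + 497672)*(-39202 + (-218330 - 1*(-139793))) = (86940 + 497672)*(-39202 + (-218330 - 1*(-139793))) = 584612*(-39202 + (-218330 + 139793)) = 584612*(-39202 - 78537) = 584612*(-117739) = -68831632268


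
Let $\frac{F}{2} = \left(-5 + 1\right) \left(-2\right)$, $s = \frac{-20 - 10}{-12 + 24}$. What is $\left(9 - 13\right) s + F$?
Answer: $26$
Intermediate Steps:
$s = - \frac{5}{2}$ ($s = - \frac{30}{12} = \left(-30\right) \frac{1}{12} = - \frac{5}{2} \approx -2.5$)
$F = 16$ ($F = 2 \left(-5 + 1\right) \left(-2\right) = 2 \left(\left(-4\right) \left(-2\right)\right) = 2 \cdot 8 = 16$)
$\left(9 - 13\right) s + F = \left(9 - 13\right) \left(- \frac{5}{2}\right) + 16 = \left(-4\right) \left(- \frac{5}{2}\right) + 16 = 10 + 16 = 26$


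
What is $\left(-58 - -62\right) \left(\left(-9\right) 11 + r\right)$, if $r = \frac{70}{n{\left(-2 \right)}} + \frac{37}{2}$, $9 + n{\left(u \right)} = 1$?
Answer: $-357$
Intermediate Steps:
$n{\left(u \right)} = -8$ ($n{\left(u \right)} = -9 + 1 = -8$)
$r = \frac{39}{4}$ ($r = \frac{70}{-8} + \frac{37}{2} = 70 \left(- \frac{1}{8}\right) + 37 \cdot \frac{1}{2} = - \frac{35}{4} + \frac{37}{2} = \frac{39}{4} \approx 9.75$)
$\left(-58 - -62\right) \left(\left(-9\right) 11 + r\right) = \left(-58 - -62\right) \left(\left(-9\right) 11 + \frac{39}{4}\right) = \left(-58 + 62\right) \left(-99 + \frac{39}{4}\right) = 4 \left(- \frac{357}{4}\right) = -357$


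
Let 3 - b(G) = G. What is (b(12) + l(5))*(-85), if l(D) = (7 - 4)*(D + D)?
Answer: -1785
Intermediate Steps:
b(G) = 3 - G
l(D) = 6*D (l(D) = 3*(2*D) = 6*D)
(b(12) + l(5))*(-85) = ((3 - 1*12) + 6*5)*(-85) = ((3 - 12) + 30)*(-85) = (-9 + 30)*(-85) = 21*(-85) = -1785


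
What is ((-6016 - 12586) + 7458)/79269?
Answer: -11144/79269 ≈ -0.14058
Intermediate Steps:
((-6016 - 12586) + 7458)/79269 = (-18602 + 7458)*(1/79269) = -11144*1/79269 = -11144/79269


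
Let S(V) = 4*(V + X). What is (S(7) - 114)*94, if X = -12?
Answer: -12596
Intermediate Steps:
S(V) = -48 + 4*V (S(V) = 4*(V - 12) = 4*(-12 + V) = -48 + 4*V)
(S(7) - 114)*94 = ((-48 + 4*7) - 114)*94 = ((-48 + 28) - 114)*94 = (-20 - 114)*94 = -134*94 = -12596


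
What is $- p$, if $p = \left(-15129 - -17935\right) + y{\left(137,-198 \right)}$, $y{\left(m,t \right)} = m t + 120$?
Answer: $24200$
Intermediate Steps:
$y{\left(m,t \right)} = 120 + m t$
$p = -24200$ ($p = \left(-15129 - -17935\right) + \left(120 + 137 \left(-198\right)\right) = \left(-15129 + 17935\right) + \left(120 - 27126\right) = 2806 - 27006 = -24200$)
$- p = \left(-1\right) \left(-24200\right) = 24200$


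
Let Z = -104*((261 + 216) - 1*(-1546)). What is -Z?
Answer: 210392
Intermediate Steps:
Z = -210392 (Z = -104*(477 + 1546) = -104*2023 = -210392)
-Z = -1*(-210392) = 210392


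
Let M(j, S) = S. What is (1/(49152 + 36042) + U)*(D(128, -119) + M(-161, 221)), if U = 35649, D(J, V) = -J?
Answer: 94149508117/28398 ≈ 3.3154e+6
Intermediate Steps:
(1/(49152 + 36042) + U)*(D(128, -119) + M(-161, 221)) = (1/(49152 + 36042) + 35649)*(-1*128 + 221) = (1/85194 + 35649)*(-128 + 221) = (1/85194 + 35649)*93 = (3037080907/85194)*93 = 94149508117/28398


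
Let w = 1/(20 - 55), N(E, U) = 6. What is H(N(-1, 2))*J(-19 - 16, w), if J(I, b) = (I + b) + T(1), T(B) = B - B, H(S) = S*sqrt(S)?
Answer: -7356*sqrt(6)/35 ≈ -514.81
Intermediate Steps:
H(S) = S**(3/2)
T(B) = 0
w = -1/35 (w = 1/(-35) = -1/35 ≈ -0.028571)
J(I, b) = I + b (J(I, b) = (I + b) + 0 = I + b)
H(N(-1, 2))*J(-19 - 16, w) = 6**(3/2)*((-19 - 16) - 1/35) = (6*sqrt(6))*(-35 - 1/35) = (6*sqrt(6))*(-1226/35) = -7356*sqrt(6)/35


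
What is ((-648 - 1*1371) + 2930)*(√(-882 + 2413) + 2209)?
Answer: 2012399 + 911*√1531 ≈ 2.0480e+6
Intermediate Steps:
((-648 - 1*1371) + 2930)*(√(-882 + 2413) + 2209) = ((-648 - 1371) + 2930)*(√1531 + 2209) = (-2019 + 2930)*(2209 + √1531) = 911*(2209 + √1531) = 2012399 + 911*√1531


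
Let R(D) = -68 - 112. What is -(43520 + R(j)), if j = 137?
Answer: -43340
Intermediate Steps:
R(D) = -180
-(43520 + R(j)) = -(43520 - 180) = -1*43340 = -43340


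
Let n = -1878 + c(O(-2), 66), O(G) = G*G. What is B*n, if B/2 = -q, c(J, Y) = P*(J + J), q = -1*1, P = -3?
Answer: -3804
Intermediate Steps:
O(G) = G²
q = -1
c(J, Y) = -6*J (c(J, Y) = -3*(J + J) = -6*J)
B = 2 (B = 2*(-1*(-1)) = 2*1 = 2)
n = -1902 (n = -1878 - 6*(-2)² = -1878 - 6*4 = -1878 - 24 = -1902)
B*n = 2*(-1902) = -3804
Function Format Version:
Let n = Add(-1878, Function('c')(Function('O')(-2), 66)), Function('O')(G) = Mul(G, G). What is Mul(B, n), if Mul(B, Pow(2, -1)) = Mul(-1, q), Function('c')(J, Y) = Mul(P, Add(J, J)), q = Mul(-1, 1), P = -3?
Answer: -3804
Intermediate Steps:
Function('O')(G) = Pow(G, 2)
q = -1
Function('c')(J, Y) = Mul(-6, J) (Function('c')(J, Y) = Mul(-3, Add(J, J)) = Mul(-3, Mul(2, J)) = Mul(-6, J))
B = 2 (B = Mul(2, Mul(-1, -1)) = Mul(2, 1) = 2)
n = -1902 (n = Add(-1878, Mul(-6, Pow(-2, 2))) = Add(-1878, Mul(-6, 4)) = Add(-1878, -24) = -1902)
Mul(B, n) = Mul(2, -1902) = -3804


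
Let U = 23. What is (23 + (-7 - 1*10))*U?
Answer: 138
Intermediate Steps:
(23 + (-7 - 1*10))*U = (23 + (-7 - 1*10))*23 = (23 + (-7 - 10))*23 = (23 - 17)*23 = 6*23 = 138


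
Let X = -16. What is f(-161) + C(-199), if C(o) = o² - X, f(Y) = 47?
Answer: 39664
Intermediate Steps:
C(o) = 16 + o² (C(o) = o² - 1*(-16) = o² + 16 = 16 + o²)
f(-161) + C(-199) = 47 + (16 + (-199)²) = 47 + (16 + 39601) = 47 + 39617 = 39664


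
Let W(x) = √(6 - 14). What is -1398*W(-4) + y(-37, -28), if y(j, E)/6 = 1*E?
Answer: -168 - 2796*I*√2 ≈ -168.0 - 3954.1*I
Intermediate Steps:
W(x) = 2*I*√2 (W(x) = √(-8) = 2*I*√2)
y(j, E) = 6*E (y(j, E) = 6*(1*E) = 6*E)
-1398*W(-4) + y(-37, -28) = -2796*I*√2 + 6*(-28) = -2796*I*√2 - 168 = -168 - 2796*I*√2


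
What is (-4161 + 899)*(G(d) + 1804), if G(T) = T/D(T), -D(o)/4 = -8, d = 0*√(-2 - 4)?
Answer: -5884648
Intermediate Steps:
d = 0 (d = 0*√(-6) = 0*(I*√6) = 0)
D(o) = 32 (D(o) = -4*(-8) = 32)
G(T) = T/32
(-4161 + 899)*(G(d) + 1804) = (-4161 + 899)*((1/32)*0 + 1804) = -3262*(0 + 1804) = -3262*1804 = -5884648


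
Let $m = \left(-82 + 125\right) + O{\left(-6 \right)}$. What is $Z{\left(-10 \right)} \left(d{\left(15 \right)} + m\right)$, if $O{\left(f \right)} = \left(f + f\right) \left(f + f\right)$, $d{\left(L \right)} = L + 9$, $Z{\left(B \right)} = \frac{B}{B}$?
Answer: $211$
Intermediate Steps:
$Z{\left(B \right)} = 1$
$d{\left(L \right)} = 9 + L$
$O{\left(f \right)} = 4 f^{2}$ ($O{\left(f \right)} = 2 f 2 f = 4 f^{2}$)
$m = 187$ ($m = \left(-82 + 125\right) + 4 \left(-6\right)^{2} = 43 + 4 \cdot 36 = 43 + 144 = 187$)
$Z{\left(-10 \right)} \left(d{\left(15 \right)} + m\right) = 1 \left(\left(9 + 15\right) + 187\right) = 1 \left(24 + 187\right) = 1 \cdot 211 = 211$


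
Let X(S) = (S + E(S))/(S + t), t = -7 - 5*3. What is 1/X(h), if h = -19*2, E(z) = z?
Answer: 15/19 ≈ 0.78947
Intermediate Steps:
t = -22 (t = -7 - 15 = -22)
h = -38
X(S) = 2*S/(-22 + S) (X(S) = (S + S)/(S - 22) = (2*S)/(-22 + S) = 2*S/(-22 + S))
1/X(h) = 1/(2*(-38)/(-22 - 38)) = 1/(2*(-38)/(-60)) = 1/(2*(-38)*(-1/60)) = 1/(19/15) = 15/19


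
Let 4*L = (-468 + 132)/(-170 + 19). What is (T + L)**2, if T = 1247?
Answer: 35487401161/22801 ≈ 1.5564e+6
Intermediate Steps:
L = 84/151 (L = ((-468 + 132)/(-170 + 19))/4 = (-336/(-151))/4 = (-336*(-1/151))/4 = (1/4)*(336/151) = 84/151 ≈ 0.55629)
(T + L)**2 = (1247 + 84/151)**2 = (188381/151)**2 = 35487401161/22801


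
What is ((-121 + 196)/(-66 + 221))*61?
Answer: 915/31 ≈ 29.516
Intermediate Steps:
((-121 + 196)/(-66 + 221))*61 = (75/155)*61 = (75*(1/155))*61 = (15/31)*61 = 915/31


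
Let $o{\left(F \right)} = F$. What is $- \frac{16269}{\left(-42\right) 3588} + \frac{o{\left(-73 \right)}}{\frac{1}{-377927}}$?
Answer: $\frac{1385834127095}{50232} \approx 2.7589 \cdot 10^{7}$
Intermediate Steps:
$- \frac{16269}{\left(-42\right) 3588} + \frac{o{\left(-73 \right)}}{\frac{1}{-377927}} = - \frac{16269}{\left(-42\right) 3588} - \frac{73}{\frac{1}{-377927}} = - \frac{16269}{-150696} - \frac{73}{- \frac{1}{377927}} = \left(-16269\right) \left(- \frac{1}{150696}\right) - -27588671 = \frac{5423}{50232} + 27588671 = \frac{1385834127095}{50232}$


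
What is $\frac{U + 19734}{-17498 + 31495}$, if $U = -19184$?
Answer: $\frac{550}{13997} \approx 0.039294$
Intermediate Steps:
$\frac{U + 19734}{-17498 + 31495} = \frac{-19184 + 19734}{-17498 + 31495} = \frac{550}{13997}$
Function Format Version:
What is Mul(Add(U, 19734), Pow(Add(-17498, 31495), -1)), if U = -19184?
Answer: Rational(550, 13997) ≈ 0.039294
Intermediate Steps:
Mul(Add(U, 19734), Pow(Add(-17498, 31495), -1)) = Mul(Add(-19184, 19734), Pow(Add(-17498, 31495), -1)) = Mul(550, Pow(13997, -1)) = Mul(550, Rational(1, 13997)) = Rational(550, 13997)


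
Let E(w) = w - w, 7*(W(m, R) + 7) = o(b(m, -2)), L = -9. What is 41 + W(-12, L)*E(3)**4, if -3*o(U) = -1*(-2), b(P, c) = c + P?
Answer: 41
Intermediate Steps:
b(P, c) = P + c
o(U) = -2/3 (o(U) = -(-1)*(-2)/3 = -1/3*2 = -2/3)
W(m, R) = -149/21 (W(m, R) = -7 + (1/7)*(-2/3) = -7 - 2/21 = -149/21)
E(w) = 0
41 + W(-12, L)*E(3)**4 = 41 - 149/21*0**4 = 41 - 149/21*0 = 41 + 0 = 41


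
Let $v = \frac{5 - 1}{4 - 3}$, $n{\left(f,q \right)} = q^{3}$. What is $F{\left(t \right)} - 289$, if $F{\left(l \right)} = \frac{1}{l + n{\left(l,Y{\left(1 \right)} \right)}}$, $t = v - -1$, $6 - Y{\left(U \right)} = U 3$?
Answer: $- \frac{9247}{32} \approx -288.97$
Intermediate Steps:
$Y{\left(U \right)} = 6 - 3 U$ ($Y{\left(U \right)} = 6 - U 3 = 6 - 3 U$)
$v = 4$ ($v = \frac{4}{1} = 4 \cdot 1 = 4$)
$t = 5$ ($t = 4 - -1 = 4 + 1 = 5$)
$F{\left(l \right)} = \frac{1}{27 + l}$ ($F{\left(l \right)} = \frac{1}{l + \left(6 - 3\right)^{3}} = \frac{1}{l + 3^{3}} = \frac{1}{l + 27} = \frac{1}{27 + l}$)
$F{\left(t \right)} - 289 = \frac{1}{27 + 5} - 289 = \frac{1}{32} - 289 = - \frac{9247}{32}$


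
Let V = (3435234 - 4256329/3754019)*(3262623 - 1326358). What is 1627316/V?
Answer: 6108975183004/24969936834794528005 ≈ 2.4465e-7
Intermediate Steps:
V = 24969936834794528005/3754019 (V = (3435234 - 4256329*1/3754019)*1936265 = (3435234 - 4256329/3754019)*1936265 = (12895929449117/3754019)*1936265 = 24969936834794528005/3754019 ≈ 6.6515e+12)
1627316/V = 1627316/(24969936834794528005/3754019) = 1627316*(3754019/24969936834794528005) = 6108975183004/24969936834794528005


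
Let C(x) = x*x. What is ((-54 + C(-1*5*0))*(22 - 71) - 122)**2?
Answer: 6370576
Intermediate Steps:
C(x) = x**2
((-54 + C(-1*5*0))*(22 - 71) - 122)**2 = ((-54 + (-1*5*0)**2)*(22 - 71) - 122)**2 = ((-54 + (-5*0)**2)*(-49) - 122)**2 = ((-54 + 0**2)*(-49) - 122)**2 = ((-54 + 0)*(-49) - 122)**2 = (-54*(-49) - 122)**2 = (2646 - 122)**2 = 2524**2 = 6370576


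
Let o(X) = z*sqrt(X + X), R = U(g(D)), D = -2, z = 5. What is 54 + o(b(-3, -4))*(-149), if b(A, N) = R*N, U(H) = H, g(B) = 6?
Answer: 54 - 2980*I*sqrt(3) ≈ 54.0 - 5161.5*I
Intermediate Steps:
R = 6
b(A, N) = 6*N
o(X) = 5*sqrt(2)*sqrt(X) (o(X) = 5*sqrt(X + X) = 5*sqrt(2*X) = 5*(sqrt(2)*sqrt(X)) = 5*sqrt(2)*sqrt(X))
54 + o(b(-3, -4))*(-149) = 54 + (5*sqrt(2)*sqrt(6*(-4)))*(-149) = 54 + (5*sqrt(2)*sqrt(-24))*(-149) = 54 + (5*sqrt(2)*(2*I*sqrt(6)))*(-149) = 54 + (20*I*sqrt(3))*(-149) = 54 - 2980*I*sqrt(3)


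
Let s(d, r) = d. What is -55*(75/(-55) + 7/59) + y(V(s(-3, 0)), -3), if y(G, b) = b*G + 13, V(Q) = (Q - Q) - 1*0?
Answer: 4807/59 ≈ 81.475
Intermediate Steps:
V(Q) = 0 (V(Q) = 0 + 0 = 0)
y(G, b) = 13 + G*b (y(G, b) = G*b + 13 = 13 + G*b)
-55*(75/(-55) + 7/59) + y(V(s(-3, 0)), -3) = -55*(75/(-55) + 7/59) + (13 + 0*(-3)) = -55*(75*(-1/55) + 7*(1/59)) + (13 + 0) = -55*(-15/11 + 7/59) + 13 = -55*(-808/649) + 13 = 4040/59 + 13 = 4807/59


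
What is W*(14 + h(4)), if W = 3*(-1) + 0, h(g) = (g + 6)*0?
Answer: -42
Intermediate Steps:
h(g) = 0 (h(g) = (6 + g)*0 = 0)
W = -3 (W = -3 + 0 = -3)
W*(14 + h(4)) = -3*(14 + 0) = -3*14 = -42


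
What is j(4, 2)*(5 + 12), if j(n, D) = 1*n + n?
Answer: 136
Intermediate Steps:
j(n, D) = 2*n (j(n, D) = n + n = 2*n)
j(4, 2)*(5 + 12) = (2*4)*(5 + 12) = 8*17 = 136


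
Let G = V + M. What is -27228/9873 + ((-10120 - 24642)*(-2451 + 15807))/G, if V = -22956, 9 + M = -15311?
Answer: 54557224042/4498797 ≈ 12127.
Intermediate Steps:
M = -15320 (M = -9 - 15311 = -15320)
G = -38276 (G = -22956 - 15320 = -38276)
-27228/9873 + ((-10120 - 24642)*(-2451 + 15807))/G = -27228/9873 + ((-10120 - 24642)*(-2451 + 15807))/(-38276) = -27228*1/9873 - 34762*13356*(-1/38276) = -9076/3291 - 464281272*(-1/38276) = -9076/3291 + 16581474/1367 = 54557224042/4498797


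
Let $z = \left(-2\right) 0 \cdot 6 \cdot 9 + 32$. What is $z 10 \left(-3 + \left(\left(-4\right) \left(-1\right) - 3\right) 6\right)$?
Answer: $960$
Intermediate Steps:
$z = 32$ ($z = 0 \cdot 6 \cdot 9 + 32 = 0 \cdot 9 + 32 = 0 + 32 = 32$)
$z 10 \left(-3 + \left(\left(-4\right) \left(-1\right) - 3\right) 6\right) = 32 \cdot 10 \left(-3 + \left(\left(-4\right) \left(-1\right) - 3\right) 6\right) = 32 \cdot 10 \left(-3 + \left(4 - 3\right) 6\right) = 32 \cdot 10 \left(-3 + 1 \cdot 6\right) = 32 \cdot 10 \left(-3 + 6\right) = 32 \cdot 10 \cdot 3 = 32 \cdot 30 = 960$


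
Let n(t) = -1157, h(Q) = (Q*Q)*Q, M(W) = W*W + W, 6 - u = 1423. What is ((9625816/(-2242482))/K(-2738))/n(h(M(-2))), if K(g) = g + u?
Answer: -4812908/5390181102735 ≈ -8.9290e-7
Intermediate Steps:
u = -1417 (u = 6 - 1*1423 = 6 - 1423 = -1417)
M(W) = W + W² (M(W) = W² + W = W + W²)
h(Q) = Q³ (h(Q) = Q²*Q = Q³)
K(g) = -1417 + g (K(g) = g - 1417 = -1417 + g)
((9625816/(-2242482))/K(-2738))/n(h(M(-2))) = ((9625816/(-2242482))/(-1417 - 2738))/(-1157) = ((9625816*(-1/2242482))/(-4155))*(-1/1157) = -4812908/1121241*(-1/4155)*(-1/1157) = (4812908/4658756355)*(-1/1157) = -4812908/5390181102735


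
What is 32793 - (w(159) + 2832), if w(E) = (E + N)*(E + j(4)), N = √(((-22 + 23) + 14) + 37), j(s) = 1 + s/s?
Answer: 4362 - 322*√13 ≈ 3201.0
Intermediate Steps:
j(s) = 2 (j(s) = 1 + 1 = 2)
N = 2*√13 (N = √((1 + 14) + 37) = √(15 + 37) = √52 = 2*√13 ≈ 7.2111)
w(E) = (2 + E)*(E + 2*√13) (w(E) = (E + 2*√13)*(E + 2) = (E + 2*√13)*(2 + E) = (2 + E)*(E + 2*√13))
32793 - (w(159) + 2832) = 32793 - ((159² + 2*159 + 4*√13 + 2*159*√13) + 2832) = 32793 - ((25281 + 318 + 4*√13 + 318*√13) + 2832) = 32793 - ((25599 + 322*√13) + 2832) = 32793 - (28431 + 322*√13) = 32793 + (-28431 - 322*√13) = 4362 - 322*√13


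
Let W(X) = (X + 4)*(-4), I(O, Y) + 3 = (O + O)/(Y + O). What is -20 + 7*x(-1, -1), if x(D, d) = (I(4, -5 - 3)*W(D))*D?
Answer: -440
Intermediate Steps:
I(O, Y) = -3 + 2*O/(O + Y) (I(O, Y) = -3 + (O + O)/(Y + O) = -3 + (2*O)/(O + Y) = -3 + 2*O/(O + Y))
W(X) = -16 - 4*X (W(X) = (4 + X)*(-4) = -16 - 4*X)
x(D, d) = D*(80 + 20*D) (x(D, d) = (((-1*4 - 3*(-5 - 3))/(4 + (-5 - 3)))*(-16 - 4*D))*D = (((-4 - 3*(-8))/(4 - 8))*(-16 - 4*D))*D = (((-4 + 24)/(-4))*(-16 - 4*D))*D = ((-¼*20)*(-16 - 4*D))*D = (-5*(-16 - 4*D))*D = (80 + 20*D)*D = D*(80 + 20*D))
-20 + 7*x(-1, -1) = -20 + 7*(20*(-1)*(4 - 1)) = -20 + 7*(20*(-1)*3) = -20 + 7*(-60) = -20 - 420 = -440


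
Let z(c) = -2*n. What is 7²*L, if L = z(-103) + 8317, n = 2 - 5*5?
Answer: 409787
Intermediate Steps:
n = -23 (n = 2 - 25 = -23)
z(c) = 46 (z(c) = -2*(-23) = 46)
L = 8363 (L = 46 + 8317 = 8363)
7²*L = 7²*8363 = 49*8363 = 409787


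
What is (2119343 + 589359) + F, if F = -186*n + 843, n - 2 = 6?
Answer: 2708057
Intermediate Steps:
n = 8 (n = 2 + 6 = 8)
F = -645 (F = -186*8 + 843 = -1488 + 843 = -645)
(2119343 + 589359) + F = (2119343 + 589359) - 645 = 2708702 - 645 = 2708057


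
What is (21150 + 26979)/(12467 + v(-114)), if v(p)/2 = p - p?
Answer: 48129/12467 ≈ 3.8605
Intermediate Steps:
v(p) = 0 (v(p) = 2*(p - p) = 2*0 = 0)
(21150 + 26979)/(12467 + v(-114)) = (21150 + 26979)/(12467 + 0) = 48129/12467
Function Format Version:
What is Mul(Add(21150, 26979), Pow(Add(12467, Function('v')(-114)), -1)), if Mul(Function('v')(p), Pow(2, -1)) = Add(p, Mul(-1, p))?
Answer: Rational(48129, 12467) ≈ 3.8605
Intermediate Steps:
Function('v')(p) = 0 (Function('v')(p) = Mul(2, Add(p, Mul(-1, p))) = Mul(2, 0) = 0)
Mul(Add(21150, 26979), Pow(Add(12467, Function('v')(-114)), -1)) = Mul(Add(21150, 26979), Pow(Add(12467, 0), -1)) = Mul(48129, Pow(12467, -1)) = Mul(48129, Rational(1, 12467)) = Rational(48129, 12467)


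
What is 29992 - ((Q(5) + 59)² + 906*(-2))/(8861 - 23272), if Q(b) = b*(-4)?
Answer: 432214421/14411 ≈ 29992.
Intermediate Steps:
Q(b) = -4*b
29992 - ((Q(5) + 59)² + 906*(-2))/(8861 - 23272) = 29992 - ((-4*5 + 59)² + 906*(-2))/(8861 - 23272) = 29992 - ((-20 + 59)² - 1812)/(-14411) = 29992 - (39² - 1812)*(-1)/14411 = 29992 - (1521 - 1812)*(-1)/14411 = 29992 - (-291)*(-1)/14411 = 29992 - 1*291/14411 = 29992 - 291/14411 = 432214421/14411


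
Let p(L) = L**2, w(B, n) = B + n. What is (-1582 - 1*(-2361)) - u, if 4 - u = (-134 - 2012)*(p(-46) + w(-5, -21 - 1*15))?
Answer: -4452175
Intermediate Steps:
u = 4452954 (u = 4 - (-134 - 2012)*((-46)**2 + (-5 + (-21 - 1*15))) = 4 - (-2146)*(2116 + (-5 + (-21 - 15))) = 4 - (-2146)*(2116 + (-5 - 36)) = 4 - (-2146)*(2116 - 41) = 4 - (-2146)*2075 = 4 - 1*(-4452950) = 4 + 4452950 = 4452954)
(-1582 - 1*(-2361)) - u = (-1582 - 1*(-2361)) - 1*4452954 = (-1582 + 2361) - 4452954 = 779 - 4452954 = -4452175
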